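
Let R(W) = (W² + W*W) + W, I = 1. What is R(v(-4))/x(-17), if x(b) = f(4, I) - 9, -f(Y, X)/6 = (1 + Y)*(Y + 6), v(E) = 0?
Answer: 0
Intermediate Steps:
f(Y, X) = -6*(1 + Y)*(6 + Y) (f(Y, X) = -6*(1 + Y)*(Y + 6) = -6*(1 + Y)*(6 + Y))
R(W) = W + 2*W² (R(W) = (W² + W²) + W = 2*W² + W = W + 2*W²)
x(b) = -309 (x(b) = (-36 - 42*4 - 6*4²) - 9 = (-36 - 168 - 6*16) - 9 = (-36 - 168 - 96) - 9 = -300 - 9 = -309)
R(v(-4))/x(-17) = (0*(1 + 2*0))/(-309) = (0*(1 + 0))*(-1/309) = (0*1)*(-1/309) = 0*(-1/309) = 0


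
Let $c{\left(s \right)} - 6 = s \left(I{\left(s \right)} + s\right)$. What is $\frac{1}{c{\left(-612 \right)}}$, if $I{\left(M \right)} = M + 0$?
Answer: $\frac{1}{749094} \approx 1.3349 \cdot 10^{-6}$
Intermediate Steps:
$I{\left(M \right)} = M$
$c{\left(s \right)} = 6 + 2 s^{2}$ ($c{\left(s \right)} = 6 + s \left(s + s\right) = 6 + s 2 s = 6 + 2 s^{2}$)
$\frac{1}{c{\left(-612 \right)}} = \frac{1}{6 + 2 \left(-612\right)^{2}} = \frac{1}{6 + 2 \cdot 374544} = \frac{1}{6 + 749088} = \frac{1}{749094}$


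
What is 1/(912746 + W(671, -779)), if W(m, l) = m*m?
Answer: 1/1362987 ≈ 7.3368e-7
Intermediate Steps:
W(m, l) = m²
1/(912746 + W(671, -779)) = 1/(912746 + 671²) = 1/(912746 + 450241) = 1/1362987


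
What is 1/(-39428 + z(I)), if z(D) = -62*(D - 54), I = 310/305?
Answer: -61/2204724 ≈ -2.7668e-5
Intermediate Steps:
I = 62/61 (I = 310*(1/305) = 62/61 ≈ 1.0164)
z(D) = 3348 - 62*D (z(D) = -62*(-54 + D) = 3348 - 62*D)
1/(-39428 + z(I)) = 1/(-39428 + (3348 - 62*62/61)) = 1/(-39428 + (3348 - 3844/61)) = 1/(-39428 + 200384/61) = 1/(-2204724/61) = -61/2204724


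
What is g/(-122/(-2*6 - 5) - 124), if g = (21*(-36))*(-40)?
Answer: -85680/331 ≈ -258.85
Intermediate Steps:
g = 30240 (g = -756*(-40) = 30240)
g/(-122/(-2*6 - 5) - 124) = 30240/(-122/(-2*6 - 5) - 124) = 30240/(-122/(-12 - 5) - 124) = 30240/(-122/(-17) - 124) = 30240/(-122*(-1/17) - 124) = 30240/(122/17 - 124) = 30240/(-1986/17) = 30240*(-17/1986) = -85680/331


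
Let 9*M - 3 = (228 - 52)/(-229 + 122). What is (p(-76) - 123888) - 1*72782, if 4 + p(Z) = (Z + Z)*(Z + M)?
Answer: -178294526/963 ≈ -1.8515e+5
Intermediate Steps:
M = 145/963 (M = ⅓ + ((228 - 52)/(-229 + 122))/9 = ⅓ + (176/(-107))/9 = ⅓ + (176*(-1/107))/9 = ⅓ + (⅑)*(-176/107) = ⅓ - 176/963 = 145/963 ≈ 0.15057)
p(Z) = -4 + 2*Z*(145/963 + Z) (p(Z) = -4 + (Z + Z)*(Z + 145/963) = -4 + (2*Z)*(145/963 + Z) = -4 + 2*Z*(145/963 + Z))
(p(-76) - 123888) - 1*72782 = ((-4 + 2*(-76)² + (290/963)*(-76)) - 123888) - 1*72782 = ((-4 + 2*5776 - 22040/963) - 123888) - 72782 = ((-4 + 11552 - 22040/963) - 123888) - 72782 = (11098684/963 - 123888) - 72782 = -108205460/963 - 72782 = -178294526/963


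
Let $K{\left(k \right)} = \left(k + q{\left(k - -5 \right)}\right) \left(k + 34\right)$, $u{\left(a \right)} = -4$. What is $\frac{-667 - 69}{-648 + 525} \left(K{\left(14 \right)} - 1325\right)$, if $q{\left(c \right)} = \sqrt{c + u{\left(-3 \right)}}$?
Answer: $- \frac{480608}{123} + \frac{11776 \sqrt{15}}{41} \approx -2795.0$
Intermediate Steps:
$q{\left(c \right)} = \sqrt{-4 + c}$ ($q{\left(c \right)} = \sqrt{c - 4} = \sqrt{-4 + c}$)
$K{\left(k \right)} = \left(34 + k\right) \left(k + \sqrt{1 + k}\right)$ ($K{\left(k \right)} = \left(k + \sqrt{-4 + \left(k - -5\right)}\right) \left(k + 34\right) = \left(k + \sqrt{-4 + \left(k + 5\right)}\right) \left(34 + k\right) = \left(k + \sqrt{-4 + \left(5 + k\right)}\right) \left(34 + k\right) = \left(k + \sqrt{1 + k}\right) \left(34 + k\right) = \left(34 + k\right) \left(k + \sqrt{1 + k}\right)$)
$\frac{-667 - 69}{-648 + 525} \left(K{\left(14 \right)} - 1325\right) = \frac{-667 - 69}{-648 + 525} \left(\left(14^{2} + 34 \cdot 14 + 34 \sqrt{1 + 14} + 14 \sqrt{1 + 14}\right) - 1325\right) = - \frac{736}{-123} \left(\left(196 + 476 + 34 \sqrt{15} + 14 \sqrt{15}\right) - 1325\right) = \left(-736\right) \left(- \frac{1}{123}\right) \left(\left(672 + 48 \sqrt{15}\right) - 1325\right) = \frac{736 \left(-653 + 48 \sqrt{15}\right)}{123} = - \frac{480608}{123} + \frac{11776 \sqrt{15}}{41}$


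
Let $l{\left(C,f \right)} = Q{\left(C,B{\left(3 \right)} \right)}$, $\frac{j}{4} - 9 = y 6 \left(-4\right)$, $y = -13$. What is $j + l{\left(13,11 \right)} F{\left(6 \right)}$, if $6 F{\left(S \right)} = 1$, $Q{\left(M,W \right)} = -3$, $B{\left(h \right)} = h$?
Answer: $\frac{2567}{2} \approx 1283.5$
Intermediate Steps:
$j = 1284$ ($j = 36 + 4 \left(- 13 \cdot 6 \left(-4\right)\right) = 36 + 4 \left(\left(-13\right) \left(-24\right)\right) = 36 + 4 \cdot 312 = 36 + 1248 = 1284$)
$l{\left(C,f \right)} = -3$
$F{\left(S \right)} = \frac{1}{6}$ ($F{\left(S \right)} = \frac{1}{6} \cdot 1 = \frac{1}{6}$)
$j + l{\left(13,11 \right)} F{\left(6 \right)} = 1284 - \frac{1}{2} = \frac{2567}{2}$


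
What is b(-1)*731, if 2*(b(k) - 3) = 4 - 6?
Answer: 1462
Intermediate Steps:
b(k) = 2 (b(k) = 3 + (4 - 6)/2 = 3 + (½)*(-2) = 3 - 1 = 2)
b(-1)*731 = 2*731 = 1462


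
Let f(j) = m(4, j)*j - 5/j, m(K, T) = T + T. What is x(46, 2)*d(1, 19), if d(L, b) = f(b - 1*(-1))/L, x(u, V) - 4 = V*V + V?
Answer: 15995/2 ≈ 7997.5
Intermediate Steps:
m(K, T) = 2*T
x(u, V) = 4 + V + V**2 (x(u, V) = 4 + (V*V + V) = 4 + (V**2 + V) = 4 + (V + V**2) = 4 + V + V**2)
f(j) = -5/j + 2*j**2 (f(j) = (2*j)*j - 5/j = 2*j**2 - 5/j = -5/j + 2*j**2)
d(L, b) = (-5 + 2*(1 + b)**3)/(L*(1 + b)) (d(L, b) = ((-5 + 2*(b - 1*(-1))**3)/(b - 1*(-1)))/L = ((-5 + 2*(b + 1)**3)/(b + 1))/L = ((-5 + 2*(1 + b)**3)/(1 + b))/L = (-5 + 2*(1 + b)**3)/(L*(1 + b)))
x(46, 2)*d(1, 19) = (4 + 2 + 2**2)*((-5 + 2*(1 + 19)**3)/(1*(1 + 19))) = (4 + 2 + 4)*(1*(-5 + 2*20**3)/20) = 10*(1*(1/20)*(-5 + 2*8000)) = 10*(1*(1/20)*(-5 + 16000)) = 10*(1*(1/20)*15995) = 10*(3199/4) = 15995/2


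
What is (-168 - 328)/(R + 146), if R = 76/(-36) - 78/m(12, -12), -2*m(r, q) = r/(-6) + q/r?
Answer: -4464/827 ≈ -5.3978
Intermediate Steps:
m(r, q) = r/12 - q/(2*r) (m(r, q) = -(r/(-6) + q/r)/2 = -(r*(-1/6) + q/r)/2 = -(-r/6 + q/r)/2 = r/12 - q/(2*r))
R = -487/9 (R = 76/(-36) - 78/((1/12)*12 - 1/2*(-12)/12) = 76*(-1/36) - 78/(1 - 1/2*(-12)*1/12) = -19/9 - 78/(1 + 1/2) = -19/9 - 78/3/2 = -19/9 - 78*2/3 = -19/9 - 52 = -487/9 ≈ -54.111)
(-168 - 328)/(R + 146) = (-168 - 328)/(-487/9 + 146) = -496/827/9 = -496*9/827 = -4464/827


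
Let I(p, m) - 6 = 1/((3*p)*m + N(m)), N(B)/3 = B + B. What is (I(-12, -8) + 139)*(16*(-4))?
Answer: -139204/15 ≈ -9280.3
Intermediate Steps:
N(B) = 6*B (N(B) = 3*(B + B) = 3*(2*B) = 6*B)
I(p, m) = 6 + 1/(6*m + 3*m*p) (I(p, m) = 6 + 1/((3*p)*m + 6*m) = 6 + 1/(3*m*p + 6*m) = 6 + 1/(6*m + 3*m*p))
(I(-12, -8) + 139)*(16*(-4)) = ((⅓)*(1 + 36*(-8) + 18*(-8)*(-12))/(-8*(2 - 12)) + 139)*(16*(-4)) = ((⅓)*(-⅛)*(1 - 288 + 1728)/(-10) + 139)*(-64) = ((⅓)*(-⅛)*(-⅒)*1441 + 139)*(-64) = (1441/240 + 139)*(-64) = (34801/240)*(-64) = -139204/15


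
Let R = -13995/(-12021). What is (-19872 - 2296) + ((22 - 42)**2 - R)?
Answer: -87229041/4007 ≈ -21769.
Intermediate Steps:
R = 4665/4007 (R = -13995*(-1/12021) = 4665/4007 ≈ 1.1642)
(-19872 - 2296) + ((22 - 42)**2 - R) = (-19872 - 2296) + ((22 - 42)**2 - 1*4665/4007) = -22168 + ((-20)**2 - 4665/4007) = -22168 + (400 - 4665/4007) = -22168 + 1598135/4007 = -87229041/4007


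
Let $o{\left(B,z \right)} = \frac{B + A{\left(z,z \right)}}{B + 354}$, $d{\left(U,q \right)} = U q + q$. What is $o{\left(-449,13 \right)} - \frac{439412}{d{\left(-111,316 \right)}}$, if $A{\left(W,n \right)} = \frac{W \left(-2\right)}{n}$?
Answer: $\frac{574209}{33022} \approx 17.389$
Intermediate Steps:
$d{\left(U,q \right)} = q + U q$
$A{\left(W,n \right)} = - \frac{2 W}{n}$ ($A{\left(W,n \right)} = \frac{\left(-2\right) W}{n} = - \frac{2 W}{n}$)
$o{\left(B,z \right)} = \frac{-2 + B}{354 + B}$ ($o{\left(B,z \right)} = \frac{B - \frac{2 z}{z}}{B + 354} = \frac{B - 2}{354 + B} = \frac{-2 + B}{354 + B}$)
$o{\left(-449,13 \right)} - \frac{439412}{d{\left(-111,316 \right)}} = \frac{-2 - 449}{354 - 449} - \frac{439412}{316 \left(1 - 111\right)} = \frac{1}{-95} \left(-451\right) - \frac{439412}{316 \left(-110\right)} = \left(- \frac{1}{95}\right) \left(-451\right) - \frac{439412}{-34760} = \frac{451}{95} - 439412 \left(- \frac{1}{34760}\right) = \frac{451}{95} - - \frac{109853}{8690} = \frac{451}{95} + \frac{109853}{8690} = \frac{574209}{33022}$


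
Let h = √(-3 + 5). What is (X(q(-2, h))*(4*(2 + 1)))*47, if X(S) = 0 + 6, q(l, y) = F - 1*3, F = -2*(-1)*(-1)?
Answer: 3384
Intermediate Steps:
F = -2 (F = 2*(-1) = -2)
h = √2 ≈ 1.4142
q(l, y) = -5 (q(l, y) = -2 - 1*3 = -2 - 3 = -5)
X(S) = 6
(X(q(-2, h))*(4*(2 + 1)))*47 = (6*(4*(2 + 1)))*47 = (6*(4*3))*47 = (6*12)*47 = 72*47 = 3384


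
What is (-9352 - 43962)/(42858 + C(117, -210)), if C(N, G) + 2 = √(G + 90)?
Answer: -285603098/229579607 + 26657*I*√30/459159214 ≈ -1.244 + 0.00031799*I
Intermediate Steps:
C(N, G) = -2 + √(90 + G) (C(N, G) = -2 + √(G + 90) = -2 + √(90 + G))
(-9352 - 43962)/(42858 + C(117, -210)) = (-9352 - 43962)/(42858 + (-2 + √(90 - 210))) = -53314/(42858 + (-2 + √(-120))) = -53314/(42858 + (-2 + 2*I*√30)) = -53314/(42856 + 2*I*√30)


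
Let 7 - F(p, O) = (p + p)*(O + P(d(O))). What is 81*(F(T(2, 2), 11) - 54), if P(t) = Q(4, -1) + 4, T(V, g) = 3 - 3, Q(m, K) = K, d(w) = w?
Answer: -3807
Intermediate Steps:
T(V, g) = 0
P(t) = 3 (P(t) = -1 + 4 = 3)
F(p, O) = 7 - 2*p*(3 + O) (F(p, O) = 7 - (p + p)*(O + 3) = 7 - 2*p*(3 + O))
81*(F(T(2, 2), 11) - 54) = 81*((7 - 6*0 - 2*11*0) - 54) = 81*((7 + 0 + 0) - 54) = 81*(7 - 54) = 81*(-47) = -3807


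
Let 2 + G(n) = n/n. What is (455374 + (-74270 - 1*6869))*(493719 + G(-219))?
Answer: 184766555730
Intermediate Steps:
G(n) = -1 (G(n) = -2 + n/n = -2 + 1 = -1)
(455374 + (-74270 - 1*6869))*(493719 + G(-219)) = (455374 + (-74270 - 1*6869))*(493719 - 1) = (455374 + (-74270 - 6869))*493718 = (455374 - 81139)*493718 = 374235*493718 = 184766555730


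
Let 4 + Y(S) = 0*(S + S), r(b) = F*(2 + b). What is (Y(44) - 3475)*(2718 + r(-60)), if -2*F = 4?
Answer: -9859486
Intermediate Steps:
F = -2 (F = -½*4 = -2)
r(b) = -4 - 2*b (r(b) = -2*(2 + b) = -4 - 2*b)
Y(S) = -4 (Y(S) = -4 + 0*(S + S) = -4 + 0*(2*S) = -4 + 0 = -4)
(Y(44) - 3475)*(2718 + r(-60)) = (-4 - 3475)*(2718 + (-4 - 2*(-60))) = -3479*(2718 + (-4 + 120)) = -3479*(2718 + 116) = -3479*2834 = -9859486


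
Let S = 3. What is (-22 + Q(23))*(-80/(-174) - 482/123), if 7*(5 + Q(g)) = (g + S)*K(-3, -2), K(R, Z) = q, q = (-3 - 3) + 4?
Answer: 2973458/24969 ≈ 119.09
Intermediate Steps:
q = -2 (q = -6 + 4 = -2)
K(R, Z) = -2
Q(g) = -41/7 - 2*g/7 (Q(g) = -5 + ((g + 3)*(-2))/7 = -5 + ((3 + g)*(-2))/7 = -5 + (-6 - 2*g)/7 = -5 + (-6/7 - 2*g/7) = -41/7 - 2*g/7)
(-22 + Q(23))*(-80/(-174) - 482/123) = (-22 + (-41/7 - 2/7*23))*(-80/(-174) - 482/123) = (-22 + (-41/7 - 46/7))*(-80*(-1/174) - 482*1/123) = (-22 - 87/7)*(40/87 - 482/123) = -241/7*(-12338/3567) = 2973458/24969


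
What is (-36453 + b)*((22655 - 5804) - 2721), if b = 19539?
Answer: -238994820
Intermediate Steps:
(-36453 + b)*((22655 - 5804) - 2721) = (-36453 + 19539)*((22655 - 5804) - 2721) = -16914*(16851 - 2721) = -16914*14130 = -238994820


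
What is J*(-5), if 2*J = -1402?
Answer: 3505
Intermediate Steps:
J = -701 (J = (½)*(-1402) = -701)
J*(-5) = -701*(-5) = 3505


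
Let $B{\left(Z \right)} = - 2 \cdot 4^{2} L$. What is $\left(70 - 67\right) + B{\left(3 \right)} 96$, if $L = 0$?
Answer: $3$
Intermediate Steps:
$B{\left(Z \right)} = 0$ ($B{\left(Z \right)} = - 2 \cdot 4^{2} \cdot 0 = \left(-2\right) 16 \cdot 0 = \left(-32\right) 0 = 0$)
$\left(70 - 67\right) + B{\left(3 \right)} 96 = \left(70 - 67\right) + 0 \cdot 96 = 3 + 0 = 3$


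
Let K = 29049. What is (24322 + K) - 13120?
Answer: 40251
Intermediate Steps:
(24322 + K) - 13120 = (24322 + 29049) - 13120 = 53371 - 13120 = 40251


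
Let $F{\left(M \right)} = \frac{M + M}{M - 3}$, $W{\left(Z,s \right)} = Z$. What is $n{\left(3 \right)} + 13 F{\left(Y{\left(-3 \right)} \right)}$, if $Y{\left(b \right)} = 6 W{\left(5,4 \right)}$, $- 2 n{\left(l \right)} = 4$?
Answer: $\frac{242}{9} \approx 26.889$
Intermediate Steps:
$n{\left(l \right)} = -2$ ($n{\left(l \right)} = \left(- \frac{1}{2}\right) 4 = -2$)
$Y{\left(b \right)} = 30$ ($Y{\left(b \right)} = 6 \cdot 5 = 30$)
$F{\left(M \right)} = \frac{2 M}{-3 + M}$
$n{\left(3 \right)} + 13 F{\left(Y{\left(-3 \right)} \right)} = -2 + 13 \cdot 2 \cdot 30 \frac{1}{-3 + 30} = -2 + 13 \cdot 2 \cdot 30 \cdot \frac{1}{27} = -2 + 13 \cdot \frac{20}{9} = -2 + \frac{260}{9} = \frac{242}{9}$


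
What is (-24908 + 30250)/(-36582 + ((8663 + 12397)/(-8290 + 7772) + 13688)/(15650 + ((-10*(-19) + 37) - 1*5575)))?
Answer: -7126810278/48802608107 ≈ -0.14603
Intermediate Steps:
(-24908 + 30250)/(-36582 + ((8663 + 12397)/(-8290 + 7772) + 13688)/(15650 + ((-10*(-19) + 37) - 1*5575))) = 5342/(-36582 + (21060/(-518) + 13688)/(15650 + ((190 + 37) - 5575))) = 5342/(-36582 + (21060*(-1/518) + 13688)/(15650 + (227 - 5575))) = 5342/(-36582 + (-10530/259 + 13688)/(15650 - 5348)) = 5342/(-36582 + (3534662/259)/10302) = 5342/(-36582 + (3534662/259)*(1/10302)) = 5342/(-36582 + 1767331/1334109) = 5342/(-48802608107/1334109) = 5342*(-1334109/48802608107) = -7126810278/48802608107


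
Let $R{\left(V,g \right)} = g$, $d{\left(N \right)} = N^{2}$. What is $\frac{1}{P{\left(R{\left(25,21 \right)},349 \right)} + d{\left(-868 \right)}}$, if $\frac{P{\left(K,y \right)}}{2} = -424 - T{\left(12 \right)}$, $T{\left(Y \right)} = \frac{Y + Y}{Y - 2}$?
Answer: $\frac{5}{3762856} \approx 1.3288 \cdot 10^{-6}$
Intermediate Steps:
$T{\left(Y \right)} = \frac{2 Y}{-2 + Y}$
$P{\left(K,y \right)} = - \frac{4264}{5}$ ($P{\left(K,y \right)} = 2 \left(-424 - 2 \cdot 12 \frac{1}{-2 + 12}\right) = 2 \left(-424 - 2 \cdot 12 \cdot \frac{1}{10}\right) = 2 \left(-424 - \frac{12}{5}\right) = 2 \left(- \frac{2132}{5}\right) = - \frac{4264}{5}$)
$\frac{1}{P{\left(R{\left(25,21 \right)},349 \right)} + d{\left(-868 \right)}} = \frac{1}{- \frac{4264}{5} + \left(-868\right)^{2}} = \frac{1}{- \frac{4264}{5} + 753424} = \frac{1}{\frac{3762856}{5}} = \frac{5}{3762856}$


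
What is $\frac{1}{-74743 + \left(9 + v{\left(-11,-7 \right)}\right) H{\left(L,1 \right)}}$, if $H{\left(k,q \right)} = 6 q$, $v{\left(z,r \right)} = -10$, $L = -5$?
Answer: $- \frac{1}{74749} \approx -1.3378 \cdot 10^{-5}$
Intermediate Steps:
$\frac{1}{-74743 + \left(9 + v{\left(-11,-7 \right)}\right) H{\left(L,1 \right)}} = \frac{1}{-74743 + \left(9 - 10\right) 6 \cdot 1} = \frac{1}{-74743 - 6} = \frac{1}{-74749} = - \frac{1}{74749}$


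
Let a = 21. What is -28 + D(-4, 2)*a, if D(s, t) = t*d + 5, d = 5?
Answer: 287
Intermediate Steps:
D(s, t) = 5 + 5*t (D(s, t) = t*5 + 5 = 5*t + 5 = 5 + 5*t)
-28 + D(-4, 2)*a = -28 + (5 + 5*2)*21 = -28 + (5 + 10)*21 = -28 + 15*21 = -28 + 315 = 287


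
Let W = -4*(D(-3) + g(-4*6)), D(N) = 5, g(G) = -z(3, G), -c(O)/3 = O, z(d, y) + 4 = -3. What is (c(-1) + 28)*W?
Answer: -1488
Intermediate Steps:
z(d, y) = -7 (z(d, y) = -4 - 3 = -7)
c(O) = -3*O
g(G) = 7 (g(G) = -1*(-7) = 7)
W = -48 (W = -4*(5 + 7) = -4*12 = -48)
(c(-1) + 28)*W = (-3*(-1) + 28)*(-48) = (3 + 28)*(-48) = 31*(-48) = -1488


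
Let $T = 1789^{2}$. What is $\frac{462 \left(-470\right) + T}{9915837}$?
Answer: $\frac{2983381}{9915837} \approx 0.30087$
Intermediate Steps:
$T = 3200521$
$\frac{462 \left(-470\right) + T}{9915837} = \frac{462 \left(-470\right) + 3200521}{9915837} = \left(-217140 + 3200521\right) \frac{1}{9915837} = 2983381 \cdot \frac{1}{9915837} = \frac{2983381}{9915837}$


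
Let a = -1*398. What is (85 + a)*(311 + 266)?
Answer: -180601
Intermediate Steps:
a = -398
(85 + a)*(311 + 266) = (85 - 398)*(311 + 266) = -313*577 = -180601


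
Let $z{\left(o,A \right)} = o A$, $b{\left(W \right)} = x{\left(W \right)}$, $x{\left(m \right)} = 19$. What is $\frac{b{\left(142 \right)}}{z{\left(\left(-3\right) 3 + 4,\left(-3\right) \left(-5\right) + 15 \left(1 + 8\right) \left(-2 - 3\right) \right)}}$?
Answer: $\frac{19}{3300} \approx 0.0057576$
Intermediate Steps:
$b{\left(W \right)} = 19$
$z{\left(o,A \right)} = A o$
$\frac{b{\left(142 \right)}}{z{\left(\left(-3\right) 3 + 4,\left(-3\right) \left(-5\right) + 15 \left(1 + 8\right) \left(-2 - 3\right) \right)}} = \frac{19}{\left(\left(-3\right) \left(-5\right) + 15 \left(1 + 8\right) \left(-2 - 3\right)\right) \left(\left(-3\right) 3 + 4\right)} = \frac{19}{\left(15 + 15 \cdot 9 \left(-5\right)\right) \left(-9 + 4\right)} = \frac{19}{\left(15 + 15 \left(-45\right)\right) \left(-5\right)} = \frac{19}{\left(15 - 675\right) \left(-5\right)} = \frac{19}{\left(-660\right) \left(-5\right)} = \frac{19}{3300}$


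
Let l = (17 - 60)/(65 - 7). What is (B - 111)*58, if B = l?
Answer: -6481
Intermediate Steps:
l = -43/58 ≈ -0.74138
B = -43/58 ≈ -0.74138
(B - 111)*58 = (-43/58 - 111)*58 = -6481/58*58 = -6481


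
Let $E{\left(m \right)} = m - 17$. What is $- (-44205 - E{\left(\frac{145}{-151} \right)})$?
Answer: $\frac{6672243}{151} \approx 44187.0$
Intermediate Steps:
$E{\left(m \right)} = -17 + m$ ($E{\left(m \right)} = m - 17 = -17 + m$)
$- (-44205 - E{\left(\frac{145}{-151} \right)}) = - (-44205 - \left(-17 + \frac{145}{-151}\right)) = - (-44205 - \left(-17 + 145 \left(- \frac{1}{151}\right)\right)) = - (-44205 - \left(-17 - \frac{145}{151}\right)) = - (-44205 - - \frac{2712}{151}) = - (-44205 + \frac{2712}{151}) = \left(-1\right) \left(- \frac{6672243}{151}\right) = \frac{6672243}{151}$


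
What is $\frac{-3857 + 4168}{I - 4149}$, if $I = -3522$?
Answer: $- \frac{311}{7671} \approx -0.040542$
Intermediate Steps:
$\frac{-3857 + 4168}{I - 4149} = \frac{-3857 + 4168}{-3522 - 4149} = \frac{311}{-7671} = 311 \left(- \frac{1}{7671}\right) = - \frac{311}{7671}$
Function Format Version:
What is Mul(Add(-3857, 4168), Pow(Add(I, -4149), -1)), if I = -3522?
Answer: Rational(-311, 7671) ≈ -0.040542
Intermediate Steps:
Mul(Add(-3857, 4168), Pow(Add(I, -4149), -1)) = Mul(Add(-3857, 4168), Pow(Add(-3522, -4149), -1)) = Mul(311, Pow(-7671, -1)) = Mul(311, Rational(-1, 7671)) = Rational(-311, 7671)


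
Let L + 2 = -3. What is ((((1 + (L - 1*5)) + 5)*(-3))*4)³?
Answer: 110592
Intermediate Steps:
L = -5 (L = -2 - 3 = -5)
((((1 + (L - 1*5)) + 5)*(-3))*4)³ = ((((1 + (-5 - 1*5)) + 5)*(-3))*4)³ = ((((1 + (-5 - 5)) + 5)*(-3))*4)³ = ((((1 - 10) + 5)*(-3))*4)³ = (((-9 + 5)*(-3))*4)³ = (-4*(-3)*4)³ = (12*4)³ = 48³ = 110592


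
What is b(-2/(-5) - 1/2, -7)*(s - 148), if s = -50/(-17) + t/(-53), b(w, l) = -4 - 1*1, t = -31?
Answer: 650855/901 ≈ 722.37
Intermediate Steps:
b(w, l) = -5 (b(w, l) = -4 - 1 = -5)
s = 3177/901 (s = -50/(-17) - 31/(-53) = -50*(-1/17) - 31*(-1/53) = 50/17 + 31/53 = 3177/901 ≈ 3.5261)
b(-2/(-5) - 1/2, -7)*(s - 148) = -5*(3177/901 - 148) = -5*(-130171/901) = 650855/901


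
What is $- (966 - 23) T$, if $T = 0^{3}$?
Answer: $0$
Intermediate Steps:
$T = 0$
$- (966 - 23) T = - (966 - 23) 0 = \left(-1\right) 943 \cdot 0 = \left(-943\right) 0 = 0$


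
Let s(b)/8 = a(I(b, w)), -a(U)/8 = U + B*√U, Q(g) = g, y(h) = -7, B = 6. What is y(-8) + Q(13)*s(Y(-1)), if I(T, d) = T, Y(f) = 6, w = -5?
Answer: -4999 - 4992*√6 ≈ -17227.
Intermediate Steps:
a(U) = -48*√U - 8*U (a(U) = -8*(U + 6*√U) = -48*√U - 8*U)
s(b) = -384*√b - 64*b (s(b) = 8*(-48*√b - 8*b) = -384*√b - 64*b)
y(-8) + Q(13)*s(Y(-1)) = -7 + 13*(-384*√6 - 64*6) = -7 + 13*(-384*√6 - 384) = -7 + 13*(-384 - 384*√6) = -7 + (-4992 - 4992*√6) = -4999 - 4992*√6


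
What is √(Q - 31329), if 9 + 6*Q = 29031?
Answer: 2*I*√6623 ≈ 162.76*I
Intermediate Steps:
Q = 4837 (Q = -3/2 + (⅙)*29031 = -3/2 + 9677/2 = 4837)
√(Q - 31329) = √(4837 - 31329) = √(-26492) = 2*I*√6623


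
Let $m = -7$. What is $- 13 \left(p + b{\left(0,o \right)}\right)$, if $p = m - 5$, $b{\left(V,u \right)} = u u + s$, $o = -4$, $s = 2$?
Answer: $-78$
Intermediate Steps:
$b{\left(V,u \right)} = 2 + u^{2}$ ($b{\left(V,u \right)} = u u + 2 = u^{2} + 2 = 2 + u^{2}$)
$p = -12$ ($p = -7 - 5 = -12$)
$- 13 \left(p + b{\left(0,o \right)}\right) = - 13 \left(-12 + \left(2 + \left(-4\right)^{2}\right)\right) = - 13 \left(-12 + \left(2 + 16\right)\right) = - 13 \left(-12 + 18\right) = \left(-13\right) 6 = -78$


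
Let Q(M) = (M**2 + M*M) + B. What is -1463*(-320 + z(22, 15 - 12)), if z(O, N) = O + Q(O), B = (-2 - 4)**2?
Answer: -1032878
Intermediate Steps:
B = 36 (B = (-6)**2 = 36)
Q(M) = 36 + 2*M**2 (Q(M) = (M**2 + M*M) + 36 = (M**2 + M**2) + 36 = 2*M**2 + 36 = 36 + 2*M**2)
z(O, N) = 36 + O + 2*O**2 (z(O, N) = O + (36 + 2*O**2) = 36 + O + 2*O**2)
-1463*(-320 + z(22, 15 - 12)) = -1463*(-320 + (36 + 22 + 2*22**2)) = -1463*(-320 + (36 + 22 + 2*484)) = -1463*(-320 + (36 + 22 + 968)) = -1463*(-320 + 1026) = -1463*706 = -1032878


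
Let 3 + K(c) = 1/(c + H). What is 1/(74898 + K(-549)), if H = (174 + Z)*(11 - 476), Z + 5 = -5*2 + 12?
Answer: 80064/5996393279 ≈ 1.3352e-5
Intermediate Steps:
Z = -3 (Z = -5 + (-5*2 + 12) = -5 + (-10 + 12) = -5 + 2 = -3)
H = -79515 (H = (174 - 3)*(11 - 476) = 171*(-465) = -79515)
K(c) = -3 + 1/(-79515 + c) (K(c) = -3 + 1/(c - 79515) = -3 + 1/(-79515 + c))
1/(74898 + K(-549)) = 1/(74898 + (238546 - 3*(-549))/(-79515 - 549)) = 1/(74898 + (238546 + 1647)/(-80064)) = 1/(74898 - 1/80064*240193) = 1/(74898 - 240193/80064) = 1/(5996393279/80064) = 80064/5996393279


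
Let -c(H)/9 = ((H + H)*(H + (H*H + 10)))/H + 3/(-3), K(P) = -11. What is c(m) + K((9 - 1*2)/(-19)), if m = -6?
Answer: -722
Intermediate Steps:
c(H) = -171 - 18*H - 18*H**2 (c(H) = -9*(((H + H)*(H + (H*H + 10)))/H + 3/(-3)) = -9*(((2*H)*(H + (H**2 + 10)))/H + 3*(-1/3)) = -9*(((2*H)*(H + (10 + H**2)))/H - 1) = -9*(((2*H)*(10 + H + H**2))/H - 1) = -9*((2*H*(10 + H + H**2))/H - 1) = -9*((20 + 2*H + 2*H**2) - 1) = -9*(19 + 2*H + 2*H**2) = -171 - 18*H - 18*H**2)
c(m) + K((9 - 1*2)/(-19)) = (-171 - 18*(-6) - 18*(-6)**2) - 11 = (-171 + 108 - 18*36) - 11 = (-171 + 108 - 648) - 11 = -711 - 11 = -722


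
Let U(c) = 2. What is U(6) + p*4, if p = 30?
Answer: 122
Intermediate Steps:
U(6) + p*4 = 2 + 30*4 = 2 + 120 = 122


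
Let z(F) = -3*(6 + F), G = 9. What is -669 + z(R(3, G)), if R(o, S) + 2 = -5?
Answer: -666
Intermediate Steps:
R(o, S) = -7 (R(o, S) = -2 - 5 = -7)
z(F) = -18 - 3*F
-669 + z(R(3, G)) = -669 + (-18 - 3*(-7)) = -669 + (-18 + 21) = -669 + 3 = -666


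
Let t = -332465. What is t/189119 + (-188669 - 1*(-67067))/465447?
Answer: -8463908833/4191660533 ≈ -2.0192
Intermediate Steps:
t/189119 + (-188669 - 1*(-67067))/465447 = -332465/189119 + (-188669 - 1*(-67067))/465447 = -332465*1/189119 + (-188669 + 67067)*(1/465447) = -47495/27017 - 121602*1/465447 = -47495/27017 - 40534/155149 = -8463908833/4191660533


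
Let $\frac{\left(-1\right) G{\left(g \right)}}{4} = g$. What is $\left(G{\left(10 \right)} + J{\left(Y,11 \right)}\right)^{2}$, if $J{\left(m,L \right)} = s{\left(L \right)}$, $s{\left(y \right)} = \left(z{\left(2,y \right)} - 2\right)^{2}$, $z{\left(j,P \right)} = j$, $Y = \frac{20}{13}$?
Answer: $1600$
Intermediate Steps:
$Y = \frac{20}{13}$ ($Y = 20 \cdot \frac{1}{13} = \frac{20}{13} \approx 1.5385$)
$G{\left(g \right)} = - 4 g$
$s{\left(y \right)} = 0$ ($s{\left(y \right)} = \left(2 - 2\right)^{2} = 0^{2} = 0$)
$J{\left(m,L \right)} = 0$
$\left(G{\left(10 \right)} + J{\left(Y,11 \right)}\right)^{2} = \left(\left(-4\right) 10 + 0\right)^{2} = \left(-40 + 0\right)^{2} = \left(-40\right)^{2} = 1600$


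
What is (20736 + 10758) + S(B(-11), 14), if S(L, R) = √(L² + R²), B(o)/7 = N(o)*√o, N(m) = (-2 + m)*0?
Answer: 31508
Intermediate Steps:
N(m) = 0
B(o) = 0 (B(o) = 7*(0*√o) = 7*0 = 0)
(20736 + 10758) + S(B(-11), 14) = (20736 + 10758) + √(0² + 14²) = 31494 + √(0 + 196) = 31494 + √196 = 31494 + 14 = 31508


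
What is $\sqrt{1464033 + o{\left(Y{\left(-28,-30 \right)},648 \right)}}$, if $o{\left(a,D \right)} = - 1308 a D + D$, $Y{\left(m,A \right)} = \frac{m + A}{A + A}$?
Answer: $\frac{\sqrt{16133745}}{5} \approx 803.34$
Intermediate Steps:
$Y{\left(m,A \right)} = \frac{A + m}{2 A}$
$o{\left(a,D \right)} = D - 1308 D a$ ($o{\left(a,D \right)} = - 1308 D a + D = D - 1308 D a$)
$\sqrt{1464033 + o{\left(Y{\left(-28,-30 \right)},648 \right)}} = \sqrt{1464033 + 648 \left(1 - 1308 \frac{-30 - 28}{2 \left(-30\right)}\right)} = \sqrt{1464033 + 648 \left(1 - 1308 \cdot \frac{1}{2} \left(- \frac{1}{30}\right) \left(-58\right)\right)} = \sqrt{1464033 + 648 \left(1 - \frac{6322}{5}\right)} = \sqrt{1464033 + 648 \left(- \frac{6317}{5}\right)} = \sqrt{1464033 - \frac{4093416}{5}} = \sqrt{\frac{3226749}{5}} = \frac{\sqrt{16133745}}{5}$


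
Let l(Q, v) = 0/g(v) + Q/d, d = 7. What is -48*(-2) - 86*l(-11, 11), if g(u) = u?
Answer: 1618/7 ≈ 231.14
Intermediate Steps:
l(Q, v) = Q/7 (l(Q, v) = 0/v + Q/7 = 0 + Q*(1/7) = 0 + Q/7 = Q/7)
-48*(-2) - 86*l(-11, 11) = -48*(-2) - 86*(-11)/7 = 96 - 86*(-11/7) = 96 + 946/7 = 1618/7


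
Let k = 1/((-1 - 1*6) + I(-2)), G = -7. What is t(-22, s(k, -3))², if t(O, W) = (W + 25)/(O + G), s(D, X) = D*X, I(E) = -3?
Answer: 64009/84100 ≈ 0.76111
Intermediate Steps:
k = -⅒ (k = 1/((-1 - 1*6) - 3) = 1/((-1 - 6) - 3) = 1/(-7 - 3) = 1/(-10) = -⅒ ≈ -0.10000)
t(O, W) = (25 + W)/(-7 + O) (t(O, W) = (W + 25)/(O - 7) = (25 + W)/(-7 + O))
t(-22, s(k, -3))² = ((25 - ⅒*(-3))/(-7 - 22))² = ((25 + 3/10)/(-29))² = (-1/29*253/10)² = (-253/290)² = 64009/84100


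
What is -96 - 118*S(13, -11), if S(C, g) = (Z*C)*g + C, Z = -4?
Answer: -69126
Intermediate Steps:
S(C, g) = C - 4*C*g (S(C, g) = (-4*C)*g + C = -4*C*g + C = C - 4*C*g)
-96 - 118*S(13, -11) = -96 - 1534*(1 - 4*(-11)) = -96 - 1534*(1 + 44) = -96 - 1534*45 = -96 - 118*585 = -96 - 69030 = -69126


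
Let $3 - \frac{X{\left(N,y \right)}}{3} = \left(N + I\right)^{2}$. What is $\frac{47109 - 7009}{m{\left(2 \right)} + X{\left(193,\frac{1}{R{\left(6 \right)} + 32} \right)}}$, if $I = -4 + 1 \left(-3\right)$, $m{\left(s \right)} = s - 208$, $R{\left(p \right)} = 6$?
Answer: $- \frac{8020}{20797} \approx -0.38563$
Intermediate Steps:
$m{\left(s \right)} = -208 + s$
$I = -7$ ($I = -4 - 3 = -7$)
$X{\left(N,y \right)} = 9 - 3 \left(-7 + N\right)^{2}$ ($X{\left(N,y \right)} = 9 - 3 \left(N - 7\right)^{2} = 9 - 3 \left(-7 + N\right)^{2}$)
$\frac{47109 - 7009}{m{\left(2 \right)} + X{\left(193,\frac{1}{R{\left(6 \right)} + 32} \right)}} = \frac{47109 - 7009}{\left(-208 + 2\right) + \left(9 - 3 \left(-7 + 193\right)^{2}\right)} = \frac{40100}{-206 + \left(9 - 3 \cdot 186^{2}\right)} = \frac{40100}{-206 + \left(9 - 103788\right)} = \frac{40100}{-206 - 103779} = \frac{40100}{-103985} = 40100 \left(- \frac{1}{103985}\right) = - \frac{8020}{20797}$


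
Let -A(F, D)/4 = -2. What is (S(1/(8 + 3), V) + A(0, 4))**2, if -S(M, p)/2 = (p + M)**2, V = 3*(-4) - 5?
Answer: 4654514176/14641 ≈ 3.1791e+5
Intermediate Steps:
A(F, D) = 8 (A(F, D) = -4*(-2) = 8)
V = -17 (V = -12 - 5 = -17)
S(M, p) = -2*(M + p)**2 (S(M, p) = -2*(p + M)**2 = -2*(M + p)**2)
(S(1/(8 + 3), V) + A(0, 4))**2 = (-2*(1/(8 + 3) - 17)**2 + 8)**2 = (-2*(1/11 - 17)**2 + 8)**2 = (-2*(-186/11)**2 + 8)**2 = (-2*34596/121 + 8)**2 = (-69192/121 + 8)**2 = (-68224/121)**2 = 4654514176/14641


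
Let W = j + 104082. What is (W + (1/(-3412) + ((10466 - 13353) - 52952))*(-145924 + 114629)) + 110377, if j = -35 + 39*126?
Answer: 5963155307611/3412 ≈ 1.7477e+9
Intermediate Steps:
j = 4879 (j = -35 + 4914 = 4879)
W = 108961 (W = 4879 + 104082 = 108961)
(W + (1/(-3412) + ((10466 - 13353) - 52952))*(-145924 + 114629)) + 110377 = (108961 + (1/(-3412) + ((10466 - 13353) - 52952))*(-145924 + 114629)) + 110377 = (108961 + (-1/3412 + (-2887 - 52952))*(-31295)) + 110377 = (108961 + (-1/3412 - 55839)*(-31295)) + 110377 = (108961 - 190522669/3412*(-31295)) + 110377 = (108961 + 5962406926355/3412) + 110377 = 5962778701287/3412 + 110377 = 5963155307611/3412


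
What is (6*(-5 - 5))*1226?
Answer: -73560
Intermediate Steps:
(6*(-5 - 5))*1226 = (6*(-10))*1226 = -60*1226 = -73560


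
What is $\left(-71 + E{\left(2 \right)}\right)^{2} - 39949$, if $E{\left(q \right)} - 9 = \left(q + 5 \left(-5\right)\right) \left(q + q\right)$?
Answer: $-16233$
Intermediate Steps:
$E{\left(q \right)} = 9 + 2 q \left(-25 + q\right)$ ($E{\left(q \right)} = 9 + \left(q + 5 \left(-5\right)\right) \left(q + q\right) = 9 + \left(q - 25\right) 2 q = 9 + \left(-25 + q\right) 2 q = 9 + 2 q \left(-25 + q\right)$)
$\left(-71 + E{\left(2 \right)}\right)^{2} - 39949 = \left(-71 + \left(9 - 100 + 2 \cdot 2^{2}\right)\right)^{2} - 39949 = \left(-71 + \left(9 - 100 + 2 \cdot 4\right)\right)^{2} - 39949 = \left(-71 + \left(9 - 100 + 8\right)\right)^{2} - 39949 = \left(-71 - 83\right)^{2} - 39949 = \left(-154\right)^{2} - 39949 = 23716 - 39949 = -16233$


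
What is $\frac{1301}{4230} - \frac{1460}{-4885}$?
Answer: $\frac{2506237}{4132710} \approx 0.60644$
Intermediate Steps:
$\frac{1301}{4230} - \frac{1460}{-4885} = 1301 \cdot \frac{1}{4230} - - \frac{292}{977} = \frac{1301}{4230} + \frac{292}{977} = \frac{2506237}{4132710}$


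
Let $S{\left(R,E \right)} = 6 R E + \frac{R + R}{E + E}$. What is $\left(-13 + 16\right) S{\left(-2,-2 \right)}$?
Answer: $75$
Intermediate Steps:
$S{\left(R,E \right)} = \frac{R}{E} + 6 E R$ ($S{\left(R,E \right)} = 6 E R + \frac{2 R}{2 E} = 6 E R + 2 R \frac{1}{2 E} = 6 E R + \frac{R}{E} = \frac{R}{E} + 6 E R$)
$\left(-13 + 16\right) S{\left(-2,-2 \right)} = \left(-13 + 16\right) \left(- \frac{2}{-2} + 6 \left(-2\right) \left(-2\right)\right) = 3 \left(\left(-2\right) \left(- \frac{1}{2}\right) + 24\right) = 3 \left(1 + 24\right) = 3 \cdot 25 = 75$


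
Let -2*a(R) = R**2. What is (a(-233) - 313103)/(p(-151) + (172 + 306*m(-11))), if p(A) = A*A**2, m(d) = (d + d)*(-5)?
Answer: 680495/6818238 ≈ 0.099805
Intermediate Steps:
m(d) = -10*d (m(d) = (2*d)*(-5) = -10*d)
a(R) = -R**2/2
p(A) = A**3
(a(-233) - 313103)/(p(-151) + (172 + 306*m(-11))) = (-1/2*(-233)**2 - 313103)/((-151)**3 + (172 + 306*(-10*(-11)))) = (-1/2*54289 - 313103)/(-3442951 + (172 + 306*110)) = (-54289/2 - 313103)/(-3442951 + (172 + 33660)) = -680495/(2*(-3442951 + 33832)) = -680495/2/(-3409119) = -680495/2*(-1/3409119) = 680495/6818238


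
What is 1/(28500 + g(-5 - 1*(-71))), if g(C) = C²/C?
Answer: 1/28566 ≈ 3.5007e-5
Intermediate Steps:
g(C) = C
1/(28500 + g(-5 - 1*(-71))) = 1/(28500 + (-5 - 1*(-71))) = 1/(28500 + (-5 + 71)) = 1/(28500 + 66) = 1/28566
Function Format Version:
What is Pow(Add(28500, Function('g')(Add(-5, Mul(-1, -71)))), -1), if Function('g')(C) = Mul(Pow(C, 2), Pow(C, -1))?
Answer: Rational(1, 28566) ≈ 3.5007e-5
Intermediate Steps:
Function('g')(C) = C
Pow(Add(28500, Function('g')(Add(-5, Mul(-1, -71)))), -1) = Pow(Add(28500, Add(-5, Mul(-1, -71))), -1) = Pow(Add(28500, Add(-5, 71)), -1) = Pow(Add(28500, 66), -1) = Pow(28566, -1) = Rational(1, 28566)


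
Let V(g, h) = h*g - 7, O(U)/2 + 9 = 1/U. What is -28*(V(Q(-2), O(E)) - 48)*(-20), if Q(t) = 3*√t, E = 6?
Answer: -30800 - 29680*I*√2 ≈ -30800.0 - 41974.0*I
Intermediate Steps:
O(U) = -18 + 2/U
V(g, h) = -7 + g*h (V(g, h) = g*h - 7 = -7 + g*h)
-28*(V(Q(-2), O(E)) - 48)*(-20) = -28*((-7 + (3*√(-2))*(-18 + 2/6)) - 48)*(-20) = -28*((-7 + (3*(I*√2))*(-18 + 2*(⅙))) - 48)*(-20) = -28*((-7 + (3*I*√2)*(-18 + ⅓)) - 48)*(-20) = -28*((-7 + (3*I*√2)*(-53/3)) - 48)*(-20) = -28*((-7 - 53*I*√2) - 48)*(-20) = -28*(-55 - 53*I*√2)*(-20) = (1540 + 1484*I*√2)*(-20) = -30800 - 29680*I*√2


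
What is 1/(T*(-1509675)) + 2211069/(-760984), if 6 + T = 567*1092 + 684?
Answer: -147787847435259581/50864169002700600 ≈ -2.9055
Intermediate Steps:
T = 619842 (T = -6 + (567*1092 + 684) = -6 + (619164 + 684) = -6 + 619848 = 619842)
1/(T*(-1509675)) + 2211069/(-760984) = 1/(619842*(-1509675)) + 2211069/(-760984) = (1/619842)*(-1/1509675) + 2211069*(-1/760984) = -1/935759971350 - 315867/108712 = -147787847435259581/50864169002700600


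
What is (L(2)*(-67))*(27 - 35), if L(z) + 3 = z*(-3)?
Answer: -4824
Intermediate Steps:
L(z) = -3 - 3*z (L(z) = -3 + z*(-3) = -3 - 3*z)
(L(2)*(-67))*(27 - 35) = ((-3 - 3*2)*(-67))*(27 - 35) = ((-3 - 6)*(-67))*(-8) = -9*(-67)*(-8) = 603*(-8) = -4824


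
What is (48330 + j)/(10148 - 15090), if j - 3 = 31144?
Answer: -79477/4942 ≈ -16.082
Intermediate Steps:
j = 31147 (j = 3 + 31144 = 31147)
(48330 + j)/(10148 - 15090) = (48330 + 31147)/(10148 - 15090) = 79477/(-4942) = 79477*(-1/4942) = -79477/4942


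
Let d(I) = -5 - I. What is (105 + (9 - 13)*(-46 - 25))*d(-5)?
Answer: 0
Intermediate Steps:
(105 + (9 - 13)*(-46 - 25))*d(-5) = (105 + (9 - 13)*(-46 - 25))*(-5 - 1*(-5)) = (105 - 4*(-71))*(-5 + 5) = (105 + 284)*0 = 389*0 = 0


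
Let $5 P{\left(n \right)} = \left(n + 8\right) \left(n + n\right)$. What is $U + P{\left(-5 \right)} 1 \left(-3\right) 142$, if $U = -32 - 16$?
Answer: $2508$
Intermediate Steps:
$P{\left(n \right)} = \frac{2 n \left(8 + n\right)}{5}$ ($P{\left(n \right)} = \frac{\left(n + 8\right) \left(n + n\right)}{5} = \frac{\left(8 + n\right) 2 n}{5} = \frac{2 n \left(8 + n\right)}{5}$)
$U = -48$
$U + P{\left(-5 \right)} 1 \left(-3\right) 142 = -48 + \frac{2}{5} \left(-5\right) \left(8 - 5\right) 1 \left(-3\right) 142 = -48 + \frac{2}{5} \left(-5\right) 3 \left(-3\right) 142 = -48 + \left(-6\right) \left(-3\right) 142 = -48 + 18 \cdot 142 = -48 + 2556 = 2508$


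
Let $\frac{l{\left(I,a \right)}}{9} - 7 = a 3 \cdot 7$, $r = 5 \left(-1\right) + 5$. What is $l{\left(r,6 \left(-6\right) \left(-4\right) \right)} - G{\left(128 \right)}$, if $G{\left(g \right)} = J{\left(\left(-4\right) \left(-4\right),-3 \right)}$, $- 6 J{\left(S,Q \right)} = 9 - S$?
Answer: $\frac{163667}{6} \approx 27278.0$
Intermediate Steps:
$r = 0$ ($r = -5 + 5 = 0$)
$l{\left(I,a \right)} = 63 + 189 a$ ($l{\left(I,a \right)} = 63 + 9 a 3 \cdot 7 = 63 + 9 \cdot 3 a 7 = 63 + 9 \cdot 21 a = 63 + 189 a$)
$J{\left(S,Q \right)} = - \frac{3}{2} + \frac{S}{6}$ ($J{\left(S,Q \right)} = - \frac{9 - S}{6} = - \frac{3}{2} + \frac{S}{6}$)
$G{\left(g \right)} = \frac{7}{6}$ ($G{\left(g \right)} = - \frac{3}{2} + \frac{\left(-4\right) \left(-4\right)}{6} = - \frac{3}{2} + \frac{1}{6} \cdot 16 = - \frac{3}{2} + \frac{8}{3} = \frac{7}{6}$)
$l{\left(r,6 \left(-6\right) \left(-4\right) \right)} - G{\left(128 \right)} = \left(63 + 189 \cdot 6 \left(-6\right) \left(-4\right)\right) - \frac{7}{6} = \left(63 + 189 \left(\left(-36\right) \left(-4\right)\right)\right) - \frac{7}{6} = \left(63 + 189 \cdot 144\right) - \frac{7}{6} = \left(63 + 27216\right) - \frac{7}{6} = 27279 - \frac{7}{6} = \frac{163667}{6}$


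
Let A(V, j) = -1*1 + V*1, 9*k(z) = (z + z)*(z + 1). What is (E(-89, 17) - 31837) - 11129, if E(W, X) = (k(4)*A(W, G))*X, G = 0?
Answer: -49766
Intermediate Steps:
k(z) = 2*z*(1 + z)/9 (k(z) = ((z + z)*(z + 1))/9 = ((2*z)*(1 + z))/9 = (2*z*(1 + z))/9 = 2*z*(1 + z)/9)
A(V, j) = -1 + V
E(W, X) = X*(-40/9 + 40*W/9) (E(W, X) = (((2/9)*4*(1 + 4))*(-1 + W))*X = (((2/9)*4*5)*(-1 + W))*X = (40*(-1 + W)/9)*X = (-40/9 + 40*W/9)*X = X*(-40/9 + 40*W/9))
(E(-89, 17) - 31837) - 11129 = ((40/9)*17*(-1 - 89) - 31837) - 11129 = ((40/9)*17*(-90) - 31837) - 11129 = (-6800 - 31837) - 11129 = -38637 - 11129 = -49766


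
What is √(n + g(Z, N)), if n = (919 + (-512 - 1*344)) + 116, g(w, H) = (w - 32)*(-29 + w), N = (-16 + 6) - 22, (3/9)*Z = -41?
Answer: √23739 ≈ 154.07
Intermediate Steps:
Z = -123 (Z = 3*(-41) = -123)
N = -32 (N = -10 - 22 = -32)
g(w, H) = (-32 + w)*(-29 + w)
n = 179 (n = (919 + (-512 - 344)) + 116 = (919 - 856) + 116 = 63 + 116 = 179)
√(n + g(Z, N)) = √(179 + (928 + (-123)² - 61*(-123))) = √(179 + (928 + 15129 + 7503)) = √(179 + 23560) = √23739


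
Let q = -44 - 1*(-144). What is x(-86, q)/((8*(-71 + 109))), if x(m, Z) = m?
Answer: -43/152 ≈ -0.28289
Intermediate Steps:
q = 100 (q = -44 + 144 = 100)
x(-86, q)/((8*(-71 + 109))) = -86*1/(8*(-71 + 109)) = -86/(8*38) = -86/304 = -86*1/304 = -43/152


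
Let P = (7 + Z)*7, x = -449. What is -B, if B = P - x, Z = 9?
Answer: -561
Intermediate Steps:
P = 112 (P = (7 + 9)*7 = 16*7 = 112)
B = 561 (B = 112 - 1*(-449) = 112 + 449 = 561)
-B = -1*561 = -561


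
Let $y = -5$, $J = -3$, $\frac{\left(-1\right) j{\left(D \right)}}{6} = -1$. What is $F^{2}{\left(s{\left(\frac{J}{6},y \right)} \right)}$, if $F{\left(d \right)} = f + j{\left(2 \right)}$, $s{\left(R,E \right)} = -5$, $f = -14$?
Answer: $64$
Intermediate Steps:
$j{\left(D \right)} = 6$ ($j{\left(D \right)} = \left(-6\right) \left(-1\right) = 6$)
$F{\left(d \right)} = -8$ ($F{\left(d \right)} = -14 + 6 = -8$)
$F^{2}{\left(s{\left(\frac{J}{6},y \right)} \right)} = \left(-8\right)^{2} = 64$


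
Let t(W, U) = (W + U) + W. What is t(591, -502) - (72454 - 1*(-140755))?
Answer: -212529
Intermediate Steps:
t(W, U) = U + 2*W (t(W, U) = (U + W) + W = U + 2*W)
t(591, -502) - (72454 - 1*(-140755)) = (-502 + 2*591) - (72454 - 1*(-140755)) = (-502 + 1182) - (72454 + 140755) = 680 - 1*213209 = 680 - 213209 = -212529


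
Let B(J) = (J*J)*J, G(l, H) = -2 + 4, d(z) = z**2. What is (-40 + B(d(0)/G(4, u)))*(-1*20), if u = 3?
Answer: 800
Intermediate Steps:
G(l, H) = 2
B(J) = J**3 (B(J) = J**2*J = J**3)
(-40 + B(d(0)/G(4, u)))*(-1*20) = (-40 + (0**2/2)**3)*(-1*20) = (-40 + (0*(1/2))**3)*(-20) = (-40 + 0**3)*(-20) = (-40 + 0)*(-20) = -40*(-20) = 800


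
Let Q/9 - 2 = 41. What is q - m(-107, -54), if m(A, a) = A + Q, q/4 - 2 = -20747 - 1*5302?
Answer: -104468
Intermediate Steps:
Q = 387 (Q = 18 + 9*41 = 18 + 369 = 387)
q = -104188 (q = 8 + 4*(-20747 - 1*5302) = 8 + 4*(-20747 - 5302) = 8 + 4*(-26049) = 8 - 104196 = -104188)
m(A, a) = 387 + A (m(A, a) = A + 387 = 387 + A)
q - m(-107, -54) = -104188 - (387 - 107) = -104188 - 1*280 = -104188 - 280 = -104468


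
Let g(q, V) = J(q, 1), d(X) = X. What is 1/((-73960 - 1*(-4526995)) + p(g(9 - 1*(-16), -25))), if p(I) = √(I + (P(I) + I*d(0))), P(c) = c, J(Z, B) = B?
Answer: 4453035/19829520711223 - √2/19829520711223 ≈ 2.2457e-7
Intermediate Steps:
g(q, V) = 1
p(I) = √2*√I (p(I) = √(I + (I + I*0)) = √(I + (I + 0)) = √(I + I) = √(2*I) = √2*√I)
1/((-73960 - 1*(-4526995)) + p(g(9 - 1*(-16), -25))) = 1/((-73960 - 1*(-4526995)) + √2*√1) = 1/((-73960 + 4526995) + √2*1) = 1/(4453035 + √2)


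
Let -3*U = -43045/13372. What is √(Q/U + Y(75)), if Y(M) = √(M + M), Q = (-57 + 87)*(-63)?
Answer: √(-130545567432 + 370574405*√6)/8609 ≈ 41.823*I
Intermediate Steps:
Q = -1890 (Q = 30*(-63) = -1890)
U = 43045/40116 (U = -(-43045)/(3*13372) = -⅓*(-43045/13372) = 43045/40116 ≈ 1.0730)
Y(M) = √2*√M (Y(M) = √(2*M) = √2*√M)
√(Q/U + Y(75)) = √(-1890/43045/40116 + √2*√75) = √(-1890*40116/43045 + √2*(5*√3)) = √(-15163848/8609 + 5*√6)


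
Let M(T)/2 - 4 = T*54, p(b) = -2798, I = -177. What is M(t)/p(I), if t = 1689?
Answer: -91210/1399 ≈ -65.197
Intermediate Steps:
M(T) = 8 + 108*T (M(T) = 8 + 2*(T*54) = 8 + 2*(54*T) = 8 + 108*T)
M(t)/p(I) = (8 + 108*1689)/(-2798) = (8 + 182412)*(-1/2798) = 182420*(-1/2798) = -91210/1399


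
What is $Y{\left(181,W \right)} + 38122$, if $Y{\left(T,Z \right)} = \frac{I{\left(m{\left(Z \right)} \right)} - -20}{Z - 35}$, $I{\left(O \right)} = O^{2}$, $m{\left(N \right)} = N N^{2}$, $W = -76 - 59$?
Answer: $- \frac{1210687731981}{34} \approx -3.5608 \cdot 10^{10}$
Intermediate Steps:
$W = -135$
$m{\left(N \right)} = N^{3}$
$Y{\left(T,Z \right)} = \frac{20 + Z^{6}}{-35 + Z}$ ($Y{\left(T,Z \right)} = \frac{\left(Z^{3}\right)^{2} - -20}{Z - 35} = \frac{Z^{6} + 20}{-35 + Z} = \frac{20 + Z^{6}}{-35 + Z}$)
$Y{\left(181,W \right)} + 38122 = \frac{20 + \left(-135\right)^{6}}{-35 - 135} + 38122 = \frac{20 + 6053445140625}{-170} + 38122 = \left(- \frac{1}{170}\right) 6053445140645 + 38122 = - \frac{1210689028129}{34} + 38122 = - \frac{1210687731981}{34}$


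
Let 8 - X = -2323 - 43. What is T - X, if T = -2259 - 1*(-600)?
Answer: -4033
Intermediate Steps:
T = -1659 (T = -2259 + 600 = -1659)
X = 2374 (X = 8 - (-2323 - 43) = 8 - 1*(-2366) = 8 + 2366 = 2374)
T - X = -1659 - 1*2374 = -1659 - 2374 = -4033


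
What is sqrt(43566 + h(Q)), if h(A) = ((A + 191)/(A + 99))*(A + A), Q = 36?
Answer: sqrt(9829590)/15 ≈ 209.01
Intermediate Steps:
h(A) = 2*A*(191 + A)/(99 + A) (h(A) = ((191 + A)/(99 + A))*(2*A) = 2*A*(191 + A)/(99 + A))
sqrt(43566 + h(Q)) = sqrt(43566 + 2*36*(191 + 36)/(99 + 36)) = sqrt(43566 + 2*36*227/135) = sqrt(43566 + 2*36*(1/135)*227) = sqrt(43566 + 1816/15) = sqrt(655306/15) = sqrt(9829590)/15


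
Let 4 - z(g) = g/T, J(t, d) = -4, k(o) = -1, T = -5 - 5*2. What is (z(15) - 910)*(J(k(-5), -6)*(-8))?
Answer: -28960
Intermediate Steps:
T = -15 (T = -5 - 10 = -15)
z(g) = 4 + g/15 (z(g) = 4 - g/(-15) = 4 - g*(-1)/15 = 4 - (-1)*g/15 = 4 + g/15)
(z(15) - 910)*(J(k(-5), -6)*(-8)) = ((4 + (1/15)*15) - 910)*(-4*(-8)) = ((4 + 1) - 910)*32 = (5 - 910)*32 = -905*32 = -28960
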